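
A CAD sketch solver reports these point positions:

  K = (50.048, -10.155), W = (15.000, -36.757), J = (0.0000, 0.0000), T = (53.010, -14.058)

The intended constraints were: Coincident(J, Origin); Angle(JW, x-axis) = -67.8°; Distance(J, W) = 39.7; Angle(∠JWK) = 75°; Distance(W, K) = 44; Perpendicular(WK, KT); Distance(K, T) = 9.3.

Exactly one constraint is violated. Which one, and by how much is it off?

Distance(K, T) = 9.3 — off by 4.40.

J = (0.00, 0.00) ✓; JW at -67.80° ✓; |JW| = 39.70 ✓; ∠JWK = 75.00° ✓; |WK| = 44.00 ✓; ∠(WK, KT) = 90.00° ✓; |KT| = 4.900 ✗.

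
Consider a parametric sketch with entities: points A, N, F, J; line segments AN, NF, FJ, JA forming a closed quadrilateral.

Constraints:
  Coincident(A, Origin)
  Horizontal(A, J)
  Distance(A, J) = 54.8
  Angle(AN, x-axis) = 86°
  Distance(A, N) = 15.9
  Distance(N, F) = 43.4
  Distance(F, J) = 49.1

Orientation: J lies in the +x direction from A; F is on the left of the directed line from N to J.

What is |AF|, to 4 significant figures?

55.80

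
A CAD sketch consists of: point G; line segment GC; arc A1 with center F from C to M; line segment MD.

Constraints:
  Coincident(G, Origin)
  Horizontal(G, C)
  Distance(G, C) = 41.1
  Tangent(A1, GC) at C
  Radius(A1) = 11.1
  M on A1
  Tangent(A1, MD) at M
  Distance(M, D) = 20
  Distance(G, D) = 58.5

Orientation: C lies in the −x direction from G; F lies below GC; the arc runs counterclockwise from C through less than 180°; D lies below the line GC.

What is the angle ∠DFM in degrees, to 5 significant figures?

60.970°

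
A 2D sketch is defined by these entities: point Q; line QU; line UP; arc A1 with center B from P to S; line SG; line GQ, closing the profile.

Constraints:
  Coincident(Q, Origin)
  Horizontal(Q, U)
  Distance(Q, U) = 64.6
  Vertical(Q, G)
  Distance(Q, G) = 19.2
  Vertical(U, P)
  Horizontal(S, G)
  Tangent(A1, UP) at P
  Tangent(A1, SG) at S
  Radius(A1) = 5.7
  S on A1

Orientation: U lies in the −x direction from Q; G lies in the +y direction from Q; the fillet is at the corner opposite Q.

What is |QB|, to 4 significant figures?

60.43

Q is at the origin; Q and U share the same y with |QU| = 64.6 and U on the −x side, so U = (-64.60, 0.000). QG is vertical with |QG| = 19.2 and G on the +y side, so G = (0.000, 19.20). The virtual corner opposite Q is at (-64.60, 19.20). Tangency of A1 to UP means the radius BP is perpendicular to UP and tangency of A1 to SG means the radius BS is perpendicular to SG, with radius 5.7, so the center B sits 5.7 in from both sides at B = (-58.90, 13.50). Then |QB| = |B − Q| = 60.43.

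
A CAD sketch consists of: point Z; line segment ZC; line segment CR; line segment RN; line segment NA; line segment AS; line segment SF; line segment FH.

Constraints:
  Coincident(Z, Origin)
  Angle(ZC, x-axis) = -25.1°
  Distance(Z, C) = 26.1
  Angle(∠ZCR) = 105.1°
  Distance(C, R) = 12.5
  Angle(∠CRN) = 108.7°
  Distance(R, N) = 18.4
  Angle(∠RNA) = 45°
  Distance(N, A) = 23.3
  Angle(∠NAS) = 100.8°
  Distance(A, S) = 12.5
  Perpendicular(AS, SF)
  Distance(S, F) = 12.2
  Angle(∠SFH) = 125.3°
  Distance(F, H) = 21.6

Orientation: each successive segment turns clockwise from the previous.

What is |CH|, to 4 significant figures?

27.29

Z is at the origin; ZC runs at -25.1° with length 26.1, so C = (23.64, -11.07). ∠ZCR = 105.1° gives CR at -100.0° from the x-axis; with |CR| = 12.5, R = (21.46, -23.38). ∠CRN = 108.7° gives RN at -171.3° from the x-axis; with |RN| = 18.4, N = (3.276, -26.16). ∠RNA = 45.0° gives NA at 53.70° from the x-axis; with |NA| = 23.3, A = (17.07, -7.387). ∠NAS = 100.8° gives AS at -25.50° from the x-axis; with |AS| = 12.5, S = (28.35, -12.77). AS ⟂ SF, so SF runs at -115.5°; with |SF| = 12.2, F = (23.10, -23.78). ∠SFH = 125.3° gives FH at -170.2° from the x-axis; with |FH| = 21.6, H = (1.816, -27.46). Then |CH| = |H − C| = 27.29.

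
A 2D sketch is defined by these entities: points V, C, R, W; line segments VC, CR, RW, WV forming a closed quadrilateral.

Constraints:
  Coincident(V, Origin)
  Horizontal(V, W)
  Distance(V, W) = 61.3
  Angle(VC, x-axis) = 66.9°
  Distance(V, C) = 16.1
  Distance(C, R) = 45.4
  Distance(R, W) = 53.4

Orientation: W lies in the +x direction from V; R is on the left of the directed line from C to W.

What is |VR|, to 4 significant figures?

60.76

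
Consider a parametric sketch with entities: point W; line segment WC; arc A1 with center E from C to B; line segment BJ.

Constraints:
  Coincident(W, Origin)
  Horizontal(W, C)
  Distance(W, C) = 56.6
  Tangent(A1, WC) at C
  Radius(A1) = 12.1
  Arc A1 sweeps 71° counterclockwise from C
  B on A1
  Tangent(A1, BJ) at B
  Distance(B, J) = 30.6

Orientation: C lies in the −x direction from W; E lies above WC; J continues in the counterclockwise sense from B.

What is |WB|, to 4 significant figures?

45.89

W is at the origin; W and C share the same y with |WC| = 56.6 and C on the −x side, so C = (-56.60, 0.000). Since A1 is tangent to WC there, EC ⟂ WC, so E = C + (0, 12.1) = (-56.60, 12.10). On A1, C sits at bearing -90° from E; a 71° counterclockwise sweep puts B at bearing -19°, so B = E + 12.1·(cos -19°, sin -19°) = (-45.16, 8.161). Then |WB| = |B − W| = 45.89.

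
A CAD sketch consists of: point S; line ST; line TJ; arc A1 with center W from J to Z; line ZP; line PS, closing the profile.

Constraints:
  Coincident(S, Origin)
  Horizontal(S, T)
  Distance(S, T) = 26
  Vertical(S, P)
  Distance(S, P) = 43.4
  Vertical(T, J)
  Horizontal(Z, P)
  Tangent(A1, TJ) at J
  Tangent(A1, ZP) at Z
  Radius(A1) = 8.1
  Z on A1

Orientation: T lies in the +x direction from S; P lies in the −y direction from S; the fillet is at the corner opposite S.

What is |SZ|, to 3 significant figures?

46.9

S is at the origin; S and T share the same y with |ST| = 26.0 and T on the +x side, so T = (26.0, 0.00). SP is vertical with |SP| = 43.4 and P on the −y side, so P = (0.00, -43.4). The virtual corner opposite S is at (26.0, -43.4). The tangent condition forces WJ to be normal to TJ and A1 meets ZP tangentially, so WZ is at right angles to ZP, with radius 8.1, so the center W sits 8.1 in from both sides at W = (17.9, -35.3). That places the tangent points at J = (26.0, -35.3) on TJ and Z = (17.9, -43.4) on ZP. Then |SZ| = |Z − S| = 46.9.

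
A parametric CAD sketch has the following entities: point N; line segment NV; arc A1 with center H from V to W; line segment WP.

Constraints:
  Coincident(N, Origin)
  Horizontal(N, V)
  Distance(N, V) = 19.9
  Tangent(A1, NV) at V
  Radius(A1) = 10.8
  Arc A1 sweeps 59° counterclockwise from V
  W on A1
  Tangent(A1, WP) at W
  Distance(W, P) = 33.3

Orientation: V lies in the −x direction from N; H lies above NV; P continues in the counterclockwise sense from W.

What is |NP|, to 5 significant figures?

34.402

On A1, V sits at bearing -90° from H; a 59° counterclockwise sweep puts W at bearing -31°, so W = H + 10.8·(cos -31°, sin -31°) = (-10.643, 5.2376). The tangent condition forces HW to be normal to WP, so WP runs along (−sin -31°, cos -31°); with |WP| = 33.3, P = (6.5082, 33.781). Then |NP| = |P − N| = 34.402.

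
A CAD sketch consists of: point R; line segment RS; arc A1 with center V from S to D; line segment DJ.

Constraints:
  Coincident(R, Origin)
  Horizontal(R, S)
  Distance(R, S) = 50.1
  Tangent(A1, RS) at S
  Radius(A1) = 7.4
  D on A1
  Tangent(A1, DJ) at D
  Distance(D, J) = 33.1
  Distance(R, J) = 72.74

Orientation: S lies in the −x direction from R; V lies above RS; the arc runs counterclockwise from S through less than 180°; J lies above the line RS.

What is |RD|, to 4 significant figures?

45.22

Checks: |RS| = 50.10 ✓; |VD| = 7.400 ✓; ∠(VD, DJ) = 90.00° ✓; |DJ| = 33.10 ✓; |RJ| = 72.74 ✓.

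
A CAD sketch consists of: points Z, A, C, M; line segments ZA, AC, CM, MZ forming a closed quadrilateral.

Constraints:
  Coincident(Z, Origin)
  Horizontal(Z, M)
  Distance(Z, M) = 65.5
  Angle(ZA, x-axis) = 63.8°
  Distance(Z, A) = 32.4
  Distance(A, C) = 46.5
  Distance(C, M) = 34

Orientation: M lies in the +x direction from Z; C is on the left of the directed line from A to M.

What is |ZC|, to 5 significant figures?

69.294

Z is at the origin; ZM is horizontal with |ZM| = 65.5 and M in +x, so M = (65.5, 0). ZA runs at 63.8° with |ZA| = 32.4, so A = (14.305, 29.071). C is determined by |AC| = 46.5 and |CM| = 34.0 together: it lies at the intersection of circle(A, 46.5) and circle(M, 34.0). With |AM| = 58.873, the foot of the radical line on AM is 37.983 from A and the perpendicular offset is √(46.5² − 37.983²) = 26.825. Taking the left-of-AM solution: C = (60.580, 33.642).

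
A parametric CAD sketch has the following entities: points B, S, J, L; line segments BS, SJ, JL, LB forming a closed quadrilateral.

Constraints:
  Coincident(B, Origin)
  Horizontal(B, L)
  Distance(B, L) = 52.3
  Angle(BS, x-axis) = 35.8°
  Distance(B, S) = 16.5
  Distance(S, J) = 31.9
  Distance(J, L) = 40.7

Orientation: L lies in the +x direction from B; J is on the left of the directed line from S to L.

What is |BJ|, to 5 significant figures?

47.864

Checks: |SJ| = 31.90 ✓; |JL| = 40.70 ✓.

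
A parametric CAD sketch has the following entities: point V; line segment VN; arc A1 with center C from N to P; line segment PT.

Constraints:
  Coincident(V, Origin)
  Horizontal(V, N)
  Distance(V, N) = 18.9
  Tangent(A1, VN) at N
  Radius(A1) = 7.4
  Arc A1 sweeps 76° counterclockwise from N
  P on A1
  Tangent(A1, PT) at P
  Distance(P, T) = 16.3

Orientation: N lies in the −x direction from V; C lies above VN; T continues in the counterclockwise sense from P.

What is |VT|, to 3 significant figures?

22.8

V is at the origin; V and N share the same y with |VN| = 18.9 and N on the −x side, so N = (-18.9, 0.00). A1 meets VN tangentially, so CN is at right angles to VN, so C = N + (0, 7.4) = (-18.9, 7.40). On A1, N sits at bearing -90° from C; a 76° counterclockwise sweep puts P at bearing -14°, so P = C + 7.4·(cos -14°, sin -14°) = (-11.7, 5.61). Since A1 is tangent to PT there, CP ⟂ PT, so PT runs along (−sin -14°, cos -14°); with |PT| = 16.3, T = (-7.78, 21.4). Then |VT| = |T − V| = 22.8.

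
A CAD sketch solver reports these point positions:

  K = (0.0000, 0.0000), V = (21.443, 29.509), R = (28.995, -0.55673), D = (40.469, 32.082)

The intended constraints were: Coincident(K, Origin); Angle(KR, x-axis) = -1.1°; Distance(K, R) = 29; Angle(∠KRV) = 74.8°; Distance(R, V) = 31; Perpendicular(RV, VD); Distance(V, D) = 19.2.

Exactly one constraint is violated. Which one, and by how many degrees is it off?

Perpendicular(RV, VD) — off by 6.40°.

K = (0.00, 0.00) ✓; KR at -1.100° ✓; |KR| = 29.00 ✓; ∠KRV = 74.80° ✓; |RV| = 31.00 ✓; ∠(RV, VD) = 96.40° ✗; |VD| = 19.20 ✓.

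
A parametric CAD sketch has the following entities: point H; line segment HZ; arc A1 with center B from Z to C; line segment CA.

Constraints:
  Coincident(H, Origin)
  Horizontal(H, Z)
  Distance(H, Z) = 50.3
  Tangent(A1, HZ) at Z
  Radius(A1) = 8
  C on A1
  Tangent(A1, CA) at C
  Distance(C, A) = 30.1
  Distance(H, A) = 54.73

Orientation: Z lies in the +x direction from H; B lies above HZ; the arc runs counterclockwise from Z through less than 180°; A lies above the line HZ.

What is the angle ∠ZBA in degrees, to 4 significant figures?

160.6°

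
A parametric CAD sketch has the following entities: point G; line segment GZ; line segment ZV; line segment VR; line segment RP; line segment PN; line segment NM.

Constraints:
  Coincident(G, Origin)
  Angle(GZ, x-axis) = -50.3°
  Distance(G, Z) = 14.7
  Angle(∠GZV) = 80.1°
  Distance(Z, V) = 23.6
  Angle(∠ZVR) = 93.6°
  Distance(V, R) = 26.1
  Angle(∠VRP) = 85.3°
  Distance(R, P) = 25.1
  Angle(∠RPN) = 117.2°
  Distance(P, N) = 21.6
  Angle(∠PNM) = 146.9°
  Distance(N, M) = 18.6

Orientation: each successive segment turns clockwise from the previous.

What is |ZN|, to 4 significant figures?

11.21

G is at the origin; GZ runs at -50.3° with length 14.7, so Z = (9.390, -11.31). ∠GZV = 80.1° gives ZV at -150.2° from the x-axis; with |ZV| = 23.6, V = (-11.09, -23.04). ∠ZVR = 93.6° gives VR at 123.4° from the x-axis; with |VR| = 26.1, R = (-25.46, -1.249). ∠VRP = 85.3° gives RP at 28.70° from the x-axis; with |RP| = 25.1, P = (-3.441, 10.80). ∠RPN = 117.2° gives PN at -34.10° from the x-axis; with |PN| = 21.6, N = (14.45, -1.305). Then |ZN| = |N − Z| = 11.21.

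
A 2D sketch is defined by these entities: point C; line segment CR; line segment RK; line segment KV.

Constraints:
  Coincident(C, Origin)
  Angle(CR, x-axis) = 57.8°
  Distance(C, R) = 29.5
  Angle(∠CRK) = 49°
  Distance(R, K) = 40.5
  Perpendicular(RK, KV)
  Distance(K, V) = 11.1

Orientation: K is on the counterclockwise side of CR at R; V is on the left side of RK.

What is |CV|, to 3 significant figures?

23.9

C is at the origin; CR runs at 57.8° with length 29.5, so R = 29.5·(cos 57.8°, sin 57.8°) = (15.7, 25.0). ∠CRK = 49.0°, so RK runs at 57.8° + (180° − 49.0°) = 189° from the x-axis; with |RK| = 40.5, K = R + 40.5·(cos 189°, sin 189°) = (-24.3, 18.8). RK ⟂ KV; with |KV| = 11.1 on the left of RK, V = K + 11.1·(0.153, -0.988) = (-22.6, 7.80). Then |CV| = |V − C| = 23.9.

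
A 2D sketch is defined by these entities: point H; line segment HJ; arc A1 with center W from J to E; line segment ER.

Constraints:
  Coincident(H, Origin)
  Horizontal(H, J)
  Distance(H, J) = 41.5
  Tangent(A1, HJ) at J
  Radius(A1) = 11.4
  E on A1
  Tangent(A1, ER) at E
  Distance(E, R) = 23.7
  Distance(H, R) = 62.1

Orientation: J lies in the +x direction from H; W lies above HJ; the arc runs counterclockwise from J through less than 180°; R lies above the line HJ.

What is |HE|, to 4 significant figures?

54.31

H is at the origin; H and J share the same y with |HJ| = 41.5 and J on the +x side, so J = (41.50, 0.000). The tangent condition forces WJ to be normal to HJ, so W = J + (0, 11.4) = (41.50, 11.40). Since WE ⟂ ER (tangency), |WR| = √(11.4² + 23.7²) = 26.30 regardless of where E sits on A1. So R lies on both circle(H, 62.1) and circle(W, 26.30); the above-HJ intersection is R = (50.53, 36.10). E is the foot of the tangent from R: E = (52.85, 12.51).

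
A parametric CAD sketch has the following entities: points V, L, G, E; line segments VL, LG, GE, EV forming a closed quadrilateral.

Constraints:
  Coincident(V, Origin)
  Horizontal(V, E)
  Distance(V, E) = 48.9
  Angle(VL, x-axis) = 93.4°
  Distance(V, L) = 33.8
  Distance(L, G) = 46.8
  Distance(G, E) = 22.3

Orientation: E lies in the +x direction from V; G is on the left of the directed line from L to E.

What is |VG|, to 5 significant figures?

48.262

V is at the origin; VE is horizontal with |VE| = 48.9 and E in +x, so E = (48.9, 0). VL runs at 93.4° with |VL| = 33.8, so L = (-2.0046, 33.741). G is determined by |LG| = 46.8 and |GE| = 22.3 together: it lies at the intersection of circle(L, 46.8) and circle(E, 22.3). With |LE| = 61.071, the foot of the radical line on LE is 44.396 from L and the perpendicular offset is √(46.8² − 44.396²) = 14.806. Taking the left-of-LE solution: G = (43.181, 21.554).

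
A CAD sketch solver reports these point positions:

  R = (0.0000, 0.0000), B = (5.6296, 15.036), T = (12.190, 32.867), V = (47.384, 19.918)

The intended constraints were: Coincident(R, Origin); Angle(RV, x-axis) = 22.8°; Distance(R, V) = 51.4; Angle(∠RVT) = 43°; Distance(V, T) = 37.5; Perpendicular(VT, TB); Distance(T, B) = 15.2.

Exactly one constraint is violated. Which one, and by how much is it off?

Distance(T, B) = 15.2 — off by 3.80.

R = (0.00, 0.00) ✓; RV at 22.80° ✓; |RV| = 51.40 ✓; ∠RVT = 43.00° ✓; |VT| = 37.50 ✓; ∠(VT, TB) = 90.00° ✓; |TB| = 19.00 ✗.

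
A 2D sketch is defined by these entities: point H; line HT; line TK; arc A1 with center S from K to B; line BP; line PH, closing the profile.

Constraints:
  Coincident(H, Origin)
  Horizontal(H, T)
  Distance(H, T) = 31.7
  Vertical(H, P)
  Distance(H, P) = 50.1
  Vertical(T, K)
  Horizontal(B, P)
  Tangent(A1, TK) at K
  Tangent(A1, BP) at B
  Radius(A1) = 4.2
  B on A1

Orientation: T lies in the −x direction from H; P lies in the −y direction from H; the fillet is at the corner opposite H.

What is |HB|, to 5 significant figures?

57.151

H is at the origin; HT is horizontal with |HT| = 31.7 and T on the −x side, so T = (-31.700, 0.0000). HP is vertical with |HP| = 50.1 and P on the −y side, so P = (0.0000, -50.100). The virtual corner opposite H is at (-31.700, -50.100). A1 meets TK tangentially, so SK is at right angles to TK and tangency of A1 to BP means the radius SB is perpendicular to BP, with radius 4.2, so the center S sits 4.2 in from both sides at S = (-27.500, -45.900). That places the tangent points at K = (-31.700, -45.900) on TK and B = (-27.500, -50.100) on BP. Then |HB| = |B − H| = 57.151.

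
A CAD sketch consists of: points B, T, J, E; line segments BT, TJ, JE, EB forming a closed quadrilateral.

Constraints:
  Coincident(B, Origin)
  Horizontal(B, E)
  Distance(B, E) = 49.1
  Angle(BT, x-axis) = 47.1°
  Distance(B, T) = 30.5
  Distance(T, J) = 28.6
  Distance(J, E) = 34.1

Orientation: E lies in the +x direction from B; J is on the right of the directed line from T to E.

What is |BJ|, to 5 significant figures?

16.530

Checks: |TJ| = 28.60 ✓; |JE| = 34.10 ✓.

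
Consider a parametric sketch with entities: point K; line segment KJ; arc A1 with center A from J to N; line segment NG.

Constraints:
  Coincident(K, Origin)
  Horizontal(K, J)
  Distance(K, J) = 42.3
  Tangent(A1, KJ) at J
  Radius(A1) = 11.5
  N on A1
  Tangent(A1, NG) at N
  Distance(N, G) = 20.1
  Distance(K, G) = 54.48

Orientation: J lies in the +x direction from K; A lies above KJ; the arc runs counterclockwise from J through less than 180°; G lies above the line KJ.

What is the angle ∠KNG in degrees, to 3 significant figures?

77.9°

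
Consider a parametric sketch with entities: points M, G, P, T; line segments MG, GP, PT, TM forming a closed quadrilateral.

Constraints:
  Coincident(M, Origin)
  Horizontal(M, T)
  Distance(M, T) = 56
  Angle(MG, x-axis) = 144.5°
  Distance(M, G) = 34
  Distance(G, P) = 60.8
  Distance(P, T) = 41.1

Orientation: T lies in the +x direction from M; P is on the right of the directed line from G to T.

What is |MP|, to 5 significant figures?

26.964

Checks: |GP| = 60.80 ✓; |PT| = 41.10 ✓.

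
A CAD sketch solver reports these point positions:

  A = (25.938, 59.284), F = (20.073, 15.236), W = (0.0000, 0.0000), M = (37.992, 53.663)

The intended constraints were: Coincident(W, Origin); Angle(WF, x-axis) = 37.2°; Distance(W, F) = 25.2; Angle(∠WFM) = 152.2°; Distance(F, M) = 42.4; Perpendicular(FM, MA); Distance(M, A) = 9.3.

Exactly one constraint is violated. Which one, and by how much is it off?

Distance(M, A) = 9.3 — off by 4.00.

W = (0.00, 0.00) ✓; WF at 37.20° ✓; |WF| = 25.20 ✓; ∠WFM = 152.2° ✓; |FM| = 42.40 ✓; ∠(FM, MA) = 90.00° ✓; |MA| = 13.30 ✗.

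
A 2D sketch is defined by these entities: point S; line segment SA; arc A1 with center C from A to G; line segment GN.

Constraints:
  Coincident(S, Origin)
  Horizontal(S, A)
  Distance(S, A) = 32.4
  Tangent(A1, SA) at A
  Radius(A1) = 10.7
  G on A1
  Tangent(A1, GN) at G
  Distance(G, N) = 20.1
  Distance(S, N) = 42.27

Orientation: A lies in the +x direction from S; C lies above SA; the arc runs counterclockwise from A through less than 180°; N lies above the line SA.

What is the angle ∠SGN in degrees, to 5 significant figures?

71.515°

Checks: |CG| = 10.70 ✓; ∠(CG, GN) = 90.00° ✓; |GN| = 20.10 ✓; |SN| = 42.27 ✓.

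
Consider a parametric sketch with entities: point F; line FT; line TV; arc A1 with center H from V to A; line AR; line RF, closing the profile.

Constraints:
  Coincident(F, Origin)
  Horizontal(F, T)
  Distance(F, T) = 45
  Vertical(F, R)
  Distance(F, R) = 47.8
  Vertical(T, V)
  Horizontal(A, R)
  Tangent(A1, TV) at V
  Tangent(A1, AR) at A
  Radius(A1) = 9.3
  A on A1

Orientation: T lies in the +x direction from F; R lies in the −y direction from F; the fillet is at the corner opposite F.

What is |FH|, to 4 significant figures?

52.50

FR is vertical with |FR| = 47.8 and R on the −y side, so R = (0.000, -47.80). The virtual corner opposite F is at (45.00, -47.80). Tangency of A1 to TV means the radius HV is perpendicular to TV and the tangent condition forces HA to be normal to AR, with radius 9.3, so the center H sits 9.3 in from both sides at H = (35.70, -38.50). Then |FH| = |H − F| = 52.50.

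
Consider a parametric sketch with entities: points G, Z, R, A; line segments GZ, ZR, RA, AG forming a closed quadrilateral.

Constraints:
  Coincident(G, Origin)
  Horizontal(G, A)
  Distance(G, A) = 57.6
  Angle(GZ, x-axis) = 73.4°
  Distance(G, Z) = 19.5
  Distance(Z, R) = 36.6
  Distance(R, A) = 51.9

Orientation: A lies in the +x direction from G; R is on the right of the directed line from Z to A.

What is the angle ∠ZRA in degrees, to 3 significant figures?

75.1°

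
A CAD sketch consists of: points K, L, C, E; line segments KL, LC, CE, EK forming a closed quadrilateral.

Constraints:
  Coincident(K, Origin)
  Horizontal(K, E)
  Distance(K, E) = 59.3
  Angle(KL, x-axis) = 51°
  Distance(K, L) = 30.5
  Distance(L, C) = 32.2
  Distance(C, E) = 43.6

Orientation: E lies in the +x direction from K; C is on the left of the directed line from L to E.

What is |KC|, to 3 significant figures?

62.0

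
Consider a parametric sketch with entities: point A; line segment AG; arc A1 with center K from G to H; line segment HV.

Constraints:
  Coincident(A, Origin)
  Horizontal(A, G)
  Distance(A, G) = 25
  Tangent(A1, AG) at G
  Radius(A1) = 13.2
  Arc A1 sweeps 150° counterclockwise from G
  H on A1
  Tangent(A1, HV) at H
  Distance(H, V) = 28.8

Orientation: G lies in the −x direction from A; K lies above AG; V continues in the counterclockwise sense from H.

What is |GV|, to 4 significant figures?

43.13

On A1, G sits at bearing -90° from K; a 150° counterclockwise sweep puts H at bearing 60°, so H = K + 13.2·(cos 60°, sin 60°) = (-18.40, 24.63). A1 meets HV tangentially, so KH is at right angles to HV, so HV runs along (−sin 60°, cos 60°); with |HV| = 28.8, V = (-43.34, 39.03). Then |GV| = |V − G| = 43.13.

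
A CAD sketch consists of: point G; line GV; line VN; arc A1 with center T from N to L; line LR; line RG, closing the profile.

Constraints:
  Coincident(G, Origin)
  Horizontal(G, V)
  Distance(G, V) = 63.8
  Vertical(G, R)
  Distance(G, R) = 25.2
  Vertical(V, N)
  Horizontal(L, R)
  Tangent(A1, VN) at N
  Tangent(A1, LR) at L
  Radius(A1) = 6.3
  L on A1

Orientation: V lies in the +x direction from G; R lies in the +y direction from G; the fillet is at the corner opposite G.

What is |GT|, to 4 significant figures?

60.53

G is at the origin; G and V share the same y with |GV| = 63.8 and V on the +x side, so V = (63.80, 0.000). G and R share the same x with |GR| = 25.2 and R on the +y side, so R = (0.000, 25.20). The virtual corner opposite G is at (63.80, 25.20). Since A1 is tangent to VN there, TN ⟂ VN and A1 meets LR tangentially, so TL is at right angles to LR, with radius 6.3, so the center T sits 6.3 in from both sides at T = (57.50, 18.90). Then |GT| = |T − G| = 60.53.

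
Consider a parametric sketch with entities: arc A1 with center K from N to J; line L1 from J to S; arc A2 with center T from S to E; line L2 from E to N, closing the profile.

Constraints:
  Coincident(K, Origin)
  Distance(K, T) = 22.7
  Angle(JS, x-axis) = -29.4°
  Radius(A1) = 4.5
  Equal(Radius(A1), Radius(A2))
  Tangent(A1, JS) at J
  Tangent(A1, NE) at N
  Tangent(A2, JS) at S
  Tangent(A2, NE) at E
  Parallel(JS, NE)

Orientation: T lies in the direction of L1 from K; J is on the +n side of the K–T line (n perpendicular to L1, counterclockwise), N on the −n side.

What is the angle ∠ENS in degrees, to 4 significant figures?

21.63°

Tangency of A1 to both parallel lines with radius 4.5 puts J and N at K ± 4.5·n: J = (2.209, 3.920), N = (-2.209, -3.920). Equal radii place S and E the same way about T: S = T + 4.5·n = (21.99, -7.223), E = T − 4.5·n = (17.57, -15.06). Then cos ∠ENS = NE·NS / (|NE||NS|), giving 21.63°.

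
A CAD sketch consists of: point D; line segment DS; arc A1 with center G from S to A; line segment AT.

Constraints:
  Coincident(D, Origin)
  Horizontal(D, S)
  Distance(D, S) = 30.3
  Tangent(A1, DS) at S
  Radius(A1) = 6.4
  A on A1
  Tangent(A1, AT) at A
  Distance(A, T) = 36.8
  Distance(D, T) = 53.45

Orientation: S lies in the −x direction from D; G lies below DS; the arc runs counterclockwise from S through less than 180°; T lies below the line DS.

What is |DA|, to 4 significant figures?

37.36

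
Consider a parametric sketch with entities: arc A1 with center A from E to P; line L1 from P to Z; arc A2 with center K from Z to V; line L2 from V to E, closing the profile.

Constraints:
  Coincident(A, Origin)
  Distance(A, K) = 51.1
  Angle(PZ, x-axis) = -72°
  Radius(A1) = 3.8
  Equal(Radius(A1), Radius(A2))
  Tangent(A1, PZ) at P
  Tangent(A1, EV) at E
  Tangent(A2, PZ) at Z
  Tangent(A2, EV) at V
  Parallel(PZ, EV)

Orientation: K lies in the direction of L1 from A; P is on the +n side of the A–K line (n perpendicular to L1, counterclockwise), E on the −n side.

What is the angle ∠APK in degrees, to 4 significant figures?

85.75°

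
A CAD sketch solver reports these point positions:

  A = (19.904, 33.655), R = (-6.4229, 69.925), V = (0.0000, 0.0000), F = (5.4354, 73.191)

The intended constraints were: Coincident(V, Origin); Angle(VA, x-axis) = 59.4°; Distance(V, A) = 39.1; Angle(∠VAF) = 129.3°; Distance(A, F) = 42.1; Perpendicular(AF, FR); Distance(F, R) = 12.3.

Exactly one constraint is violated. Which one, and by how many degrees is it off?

Perpendicular(AF, FR) — off by 4.70°.

V = (0.00, 0.00) ✓; VA at 59.40° ✓; |VA| = 39.10 ✓; ∠VAF = 129.3° ✓; |AF| = 42.10 ✓; ∠(AF, FR) = 85.30° ✗; |FR| = 12.30 ✓.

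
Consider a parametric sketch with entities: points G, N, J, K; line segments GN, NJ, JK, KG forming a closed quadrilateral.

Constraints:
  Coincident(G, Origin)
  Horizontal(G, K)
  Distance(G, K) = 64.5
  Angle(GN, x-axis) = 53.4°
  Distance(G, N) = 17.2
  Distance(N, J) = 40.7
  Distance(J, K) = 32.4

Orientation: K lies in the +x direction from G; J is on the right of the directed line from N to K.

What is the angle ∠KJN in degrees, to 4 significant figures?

99.32°

Checks: |NJ| = 40.70 ✓; |JK| = 32.40 ✓.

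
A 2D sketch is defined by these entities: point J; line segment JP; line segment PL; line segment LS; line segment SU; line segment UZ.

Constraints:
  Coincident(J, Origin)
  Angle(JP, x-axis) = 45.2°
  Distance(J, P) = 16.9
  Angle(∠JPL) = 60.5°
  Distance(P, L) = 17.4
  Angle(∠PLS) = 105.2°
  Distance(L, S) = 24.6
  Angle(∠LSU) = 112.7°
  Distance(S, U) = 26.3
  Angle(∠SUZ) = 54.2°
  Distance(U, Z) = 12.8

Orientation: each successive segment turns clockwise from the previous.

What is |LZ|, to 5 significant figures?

30.868

J is at the origin; JP runs at 45.2° with length 16.9, so P = (11.908, 11.992). ∠JPL = 60.5° gives PL at -74.300° from the x-axis; with |PL| = 17.4, L = (16.617, -4.7591). ∠PLS = 105.2° gives LS at -149.10° from the x-axis; with |LS| = 24.6, S = (-4.4916, -17.392). ∠LSU = 112.7° gives SU at 143.60° from the x-axis; with |SU| = 26.3, U = (-25.660, -1.7853). ∠SUZ = 54.2° gives UZ at 17.800° from the x-axis; with |UZ| = 12.8, Z = (-13.473, 2.1276). Then |LZ| = |Z − L| = 30.868.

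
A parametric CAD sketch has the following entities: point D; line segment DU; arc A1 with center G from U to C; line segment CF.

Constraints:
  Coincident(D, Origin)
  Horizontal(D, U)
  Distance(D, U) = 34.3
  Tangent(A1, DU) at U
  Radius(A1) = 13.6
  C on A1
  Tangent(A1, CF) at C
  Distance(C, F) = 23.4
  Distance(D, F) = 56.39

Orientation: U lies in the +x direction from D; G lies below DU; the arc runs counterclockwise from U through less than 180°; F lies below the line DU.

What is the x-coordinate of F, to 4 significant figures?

39.61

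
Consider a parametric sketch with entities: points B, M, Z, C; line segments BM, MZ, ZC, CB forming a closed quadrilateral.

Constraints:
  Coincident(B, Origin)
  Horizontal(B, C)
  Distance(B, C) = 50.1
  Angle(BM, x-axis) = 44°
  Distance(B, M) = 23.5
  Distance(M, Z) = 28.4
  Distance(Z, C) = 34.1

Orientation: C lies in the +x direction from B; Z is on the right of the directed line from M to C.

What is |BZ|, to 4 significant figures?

21.82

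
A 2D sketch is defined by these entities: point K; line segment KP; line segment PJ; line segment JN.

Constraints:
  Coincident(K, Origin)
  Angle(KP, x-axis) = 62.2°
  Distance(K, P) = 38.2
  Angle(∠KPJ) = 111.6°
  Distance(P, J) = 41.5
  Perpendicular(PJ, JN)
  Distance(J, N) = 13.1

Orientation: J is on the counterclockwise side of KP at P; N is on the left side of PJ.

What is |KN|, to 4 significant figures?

59.91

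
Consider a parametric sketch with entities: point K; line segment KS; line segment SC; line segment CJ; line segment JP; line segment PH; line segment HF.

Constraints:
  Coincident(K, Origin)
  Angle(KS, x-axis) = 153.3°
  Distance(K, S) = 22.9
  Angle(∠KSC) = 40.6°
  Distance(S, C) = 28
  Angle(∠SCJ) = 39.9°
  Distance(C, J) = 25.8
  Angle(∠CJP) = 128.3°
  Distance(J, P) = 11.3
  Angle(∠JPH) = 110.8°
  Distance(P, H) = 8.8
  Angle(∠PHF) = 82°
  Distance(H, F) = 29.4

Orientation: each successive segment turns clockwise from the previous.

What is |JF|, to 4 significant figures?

20.50

K is at the origin; KS runs at 153.3° with length 22.9, so S = (-20.46, 10.29). ∠KSC = 40.6° gives SC at 13.90° from the x-axis; with |SC| = 28.0, C = (6.722, 17.02). ∠SCJ = 39.9° gives CJ at -126.2° from the x-axis; with |CJ| = 25.8, J = (-8.516, -3.804). ∠CJP = 128.3° gives JP at -177.9° from the x-axis; with |JP| = 11.3, P = (-19.81, -4.218). ∠JPH = 110.8° gives PH at 112.9° from the x-axis; with |PH| = 8.8, H = (-23.23, 3.889). ∠PHF = 82.0° gives HF at 14.90° from the x-axis; with |HF| = 29.4, F = (5.179, 11.45). Then |JF| = |F − J| = 20.50.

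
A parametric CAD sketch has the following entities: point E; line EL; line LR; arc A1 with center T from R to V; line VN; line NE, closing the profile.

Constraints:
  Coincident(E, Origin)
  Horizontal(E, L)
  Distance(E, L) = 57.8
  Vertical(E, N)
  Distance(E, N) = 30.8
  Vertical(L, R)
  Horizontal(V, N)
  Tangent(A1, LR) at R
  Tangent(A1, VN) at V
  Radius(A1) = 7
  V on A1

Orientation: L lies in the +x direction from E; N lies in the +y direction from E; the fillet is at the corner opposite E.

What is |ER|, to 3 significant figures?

62.5

E is at the origin; E and L share the same y with |EL| = 57.8 and L on the +x side, so L = (57.8, 0.00). E and N share the same x with |EN| = 30.8 and N on the +y side, so N = (0.00, 30.8). The virtual corner opposite E is at (57.8, 30.8). The tangent condition forces TR to be normal to LR and since A1 is tangent to VN there, TV ⟂ VN, with radius 7.0, so the center T sits 7.0 in from both sides at T = (50.8, 23.8). That places the tangent points at R = (57.8, 23.8) on LR and V = (50.8, 30.8) on VN. Then |ER| = |R − E| = 62.5.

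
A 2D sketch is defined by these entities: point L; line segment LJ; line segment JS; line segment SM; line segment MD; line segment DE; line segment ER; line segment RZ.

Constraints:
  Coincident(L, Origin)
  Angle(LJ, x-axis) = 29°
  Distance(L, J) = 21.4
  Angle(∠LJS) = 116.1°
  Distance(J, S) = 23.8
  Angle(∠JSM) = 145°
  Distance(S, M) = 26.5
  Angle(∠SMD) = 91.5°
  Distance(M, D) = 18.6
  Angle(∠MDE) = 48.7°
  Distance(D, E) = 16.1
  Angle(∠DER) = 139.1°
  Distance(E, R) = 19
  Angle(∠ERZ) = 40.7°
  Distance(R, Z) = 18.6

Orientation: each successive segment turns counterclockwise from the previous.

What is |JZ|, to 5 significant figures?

46.895

L is at the origin; LJ runs at 29.0° with length 21.4, so J = (18.717, 10.375). ∠LJS = 116.1° gives JS at 92.900° from the x-axis; with |JS| = 23.8, S = (17.513, 34.144). ∠JSM = 145.0° gives SM at 127.90° from the x-axis; with |SM| = 26.5, M = (1.2342, 55.055). ∠SMD = 91.5° gives MD at -143.60° from the x-axis; with |MD| = 18.6, D = (-13.737, 44.018). ∠MDE = 48.7° gives DE at -12.300° from the x-axis; with |DE| = 16.1, E = (1.9936, 40.588). ∠DER = 139.1° gives ER at 28.600° from the x-axis; with |ER| = 19.0, R = (18.675, 49.683). ∠ERZ = 40.7° gives RZ at 167.90° from the x-axis; with |RZ| = 18.6, Z = (0.48851, 53.582). Then |JZ| = |Z − J| = 46.895.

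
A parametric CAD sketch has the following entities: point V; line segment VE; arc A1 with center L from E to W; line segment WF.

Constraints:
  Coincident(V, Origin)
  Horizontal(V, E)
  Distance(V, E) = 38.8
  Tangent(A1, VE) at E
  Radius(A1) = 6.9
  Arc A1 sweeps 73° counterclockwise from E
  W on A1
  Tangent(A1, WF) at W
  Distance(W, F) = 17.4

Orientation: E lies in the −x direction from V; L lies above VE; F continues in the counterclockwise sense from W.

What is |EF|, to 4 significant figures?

24.49

V is at the origin; VE is horizontal with |VE| = 38.8 and E on the −x side, so E = (-38.80, 0.000). A1 meets VE tangentially, so LE is at right angles to VE, so L = E + (0, 6.9) = (-38.80, 6.900). On A1, E sits at bearing -90° from L; a 73° counterclockwise sweep puts W at bearing -17°, so W = L + 6.9·(cos -17°, sin -17°) = (-32.20, 4.883). Tangency of A1 to WF means the radius LW is perpendicular to WF, so WF runs along (−sin -17°, cos -17°); with |WF| = 17.4, F = (-27.11, 21.52). Then |EF| = |F − E| = 24.49.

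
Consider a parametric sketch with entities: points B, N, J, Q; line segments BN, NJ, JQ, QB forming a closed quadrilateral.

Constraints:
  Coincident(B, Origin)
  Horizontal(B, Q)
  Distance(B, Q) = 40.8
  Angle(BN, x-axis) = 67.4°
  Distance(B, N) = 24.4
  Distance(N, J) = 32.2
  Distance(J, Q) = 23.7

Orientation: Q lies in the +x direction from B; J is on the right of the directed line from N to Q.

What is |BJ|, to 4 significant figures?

20.39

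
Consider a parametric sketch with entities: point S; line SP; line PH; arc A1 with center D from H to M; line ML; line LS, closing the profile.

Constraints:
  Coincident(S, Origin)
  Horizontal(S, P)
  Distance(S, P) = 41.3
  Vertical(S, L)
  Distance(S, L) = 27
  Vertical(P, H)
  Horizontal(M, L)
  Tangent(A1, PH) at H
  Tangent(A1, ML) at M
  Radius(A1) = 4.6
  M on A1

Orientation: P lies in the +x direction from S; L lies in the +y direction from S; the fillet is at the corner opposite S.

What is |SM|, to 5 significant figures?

45.562

S is at the origin; SP is horizontal with |SP| = 41.3 and P on the +x side, so P = (41.300, 0.0000). SL is vertical with |SL| = 27.0 and L on the +y side, so L = (0.0000, 27.000). The virtual corner opposite S is at (41.300, 27.000). A1 meets PH tangentially, so DH is at right angles to PH and since A1 is tangent to ML there, DM ⟂ ML, with radius 4.6, so the center D sits 4.6 in from both sides at D = (36.700, 22.400). That places the tangent points at H = (41.300, 22.400) on PH and M = (36.700, 27.000) on ML. Then |SM| = |M − S| = 45.562.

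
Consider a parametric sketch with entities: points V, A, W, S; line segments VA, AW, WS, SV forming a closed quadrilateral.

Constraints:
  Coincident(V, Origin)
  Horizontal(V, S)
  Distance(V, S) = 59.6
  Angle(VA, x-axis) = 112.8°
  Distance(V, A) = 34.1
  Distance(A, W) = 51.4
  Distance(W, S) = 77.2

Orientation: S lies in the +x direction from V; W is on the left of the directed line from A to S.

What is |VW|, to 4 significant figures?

71.73

V is at the origin; VS is horizontal with |VS| = 59.6 and S in +x, so S = (59.6, 0). VA runs at 112.8° with |VA| = 34.1, so A = (-13.21, 31.44). W is determined by |AW| = 51.4 and |WS| = 77.2 together: it lies at the intersection of circle(A, 51.4) and circle(S, 77.2). With |AS| = 79.31, the foot of the radical line on AS is 18.74 from A and the perpendicular offset is √(51.4² − 18.74²) = 47.86. Taking the left-of-AS solution: W = (22.96, 67.95).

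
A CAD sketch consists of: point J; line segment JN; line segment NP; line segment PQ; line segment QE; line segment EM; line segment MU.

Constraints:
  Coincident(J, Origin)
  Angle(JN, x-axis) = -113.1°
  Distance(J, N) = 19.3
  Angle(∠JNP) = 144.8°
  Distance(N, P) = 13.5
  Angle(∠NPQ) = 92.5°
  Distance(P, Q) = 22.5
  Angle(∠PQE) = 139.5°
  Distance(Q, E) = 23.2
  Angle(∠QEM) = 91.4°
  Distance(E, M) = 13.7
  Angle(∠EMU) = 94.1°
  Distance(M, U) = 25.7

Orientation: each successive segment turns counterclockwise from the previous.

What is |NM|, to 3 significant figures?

34.3

∠PQE = 139.5° gives QE at 50.1° from the x-axis; with |QE| = 23.2, E = (32.3, -9.40). ∠QEM = 91.4° gives EM at 139° from the x-axis; with |EM| = 13.7, M = (22.0, -0.360). Then |NM| = |M − N| = 34.3.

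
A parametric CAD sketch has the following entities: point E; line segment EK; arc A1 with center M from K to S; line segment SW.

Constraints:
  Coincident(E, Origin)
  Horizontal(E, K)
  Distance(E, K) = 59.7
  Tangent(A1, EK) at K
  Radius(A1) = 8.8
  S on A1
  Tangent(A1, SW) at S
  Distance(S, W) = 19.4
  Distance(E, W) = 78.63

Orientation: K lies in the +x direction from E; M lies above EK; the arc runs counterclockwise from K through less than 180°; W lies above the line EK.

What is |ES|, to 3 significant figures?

68.1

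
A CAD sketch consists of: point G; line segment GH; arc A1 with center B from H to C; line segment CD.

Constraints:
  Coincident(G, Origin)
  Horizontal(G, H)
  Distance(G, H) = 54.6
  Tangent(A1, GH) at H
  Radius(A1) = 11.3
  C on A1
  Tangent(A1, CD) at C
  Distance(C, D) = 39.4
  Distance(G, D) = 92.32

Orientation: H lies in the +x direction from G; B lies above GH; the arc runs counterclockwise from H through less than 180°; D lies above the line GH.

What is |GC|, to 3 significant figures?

65.0

Checks: G = (0.00, 0.00) ✓; |GH| = 54.60 ✓; |BC| = 11.30 ✓; ∠(BC, CD) = 90.00° ✓; |CD| = 39.40 ✓; |GD| = 92.32 ✓.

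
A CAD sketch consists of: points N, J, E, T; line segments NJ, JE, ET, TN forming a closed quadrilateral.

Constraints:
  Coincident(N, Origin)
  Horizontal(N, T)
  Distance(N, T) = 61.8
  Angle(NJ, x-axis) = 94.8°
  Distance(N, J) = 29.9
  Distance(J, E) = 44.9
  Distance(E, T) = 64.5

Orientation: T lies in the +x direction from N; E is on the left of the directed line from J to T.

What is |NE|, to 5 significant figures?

66.257

Checks: |JE| = 44.90 ✓; |ET| = 64.50 ✓.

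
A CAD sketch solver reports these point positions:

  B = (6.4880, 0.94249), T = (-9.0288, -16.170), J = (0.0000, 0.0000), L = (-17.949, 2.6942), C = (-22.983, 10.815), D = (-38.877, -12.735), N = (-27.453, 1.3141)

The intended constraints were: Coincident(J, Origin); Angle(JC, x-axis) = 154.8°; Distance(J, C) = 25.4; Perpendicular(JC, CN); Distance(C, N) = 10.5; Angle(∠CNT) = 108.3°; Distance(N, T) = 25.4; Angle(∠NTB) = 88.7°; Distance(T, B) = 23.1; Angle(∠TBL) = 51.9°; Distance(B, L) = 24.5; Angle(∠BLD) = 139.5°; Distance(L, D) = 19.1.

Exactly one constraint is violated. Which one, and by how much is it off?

Distance(L, D) = 19.1 — off by 6.90.

J = (0.00, 0.00) ✓; JC at 154.8° ✓; |JC| = 25.40 ✓; ∠(JC, CN) = 90.00° ✓; |CN| = 10.50 ✓; ∠CNT = 108.3° ✓; |NT| = 25.40 ✓; ∠NTB = 88.70° ✓; |TB| = 23.10 ✓; ∠TBL = 51.90° ✓; |BL| = 24.50 ✓; ∠BLD = 139.5° ✓; |LD| = 26.00 ✗.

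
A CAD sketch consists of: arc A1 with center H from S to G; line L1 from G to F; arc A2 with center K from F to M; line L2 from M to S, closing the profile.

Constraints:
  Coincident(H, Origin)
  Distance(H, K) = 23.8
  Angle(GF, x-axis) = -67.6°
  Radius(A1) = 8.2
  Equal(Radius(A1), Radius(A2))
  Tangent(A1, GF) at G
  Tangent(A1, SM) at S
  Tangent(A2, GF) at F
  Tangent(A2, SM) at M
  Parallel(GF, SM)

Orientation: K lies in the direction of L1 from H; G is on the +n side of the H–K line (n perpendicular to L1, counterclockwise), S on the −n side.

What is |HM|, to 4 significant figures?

25.17

Tangency of A1 to both parallel lines with radius 8.2 puts G and S at H ± 8.2·n: G = (7.581, 3.125), S = (-7.581, -3.125). Equal radii place F and M the same way about K: F = K + 8.2·n = (16.65, -18.88), M = K − 8.2·n = (1.488, -25.13). Then |HM| = |M − H| = 25.17.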